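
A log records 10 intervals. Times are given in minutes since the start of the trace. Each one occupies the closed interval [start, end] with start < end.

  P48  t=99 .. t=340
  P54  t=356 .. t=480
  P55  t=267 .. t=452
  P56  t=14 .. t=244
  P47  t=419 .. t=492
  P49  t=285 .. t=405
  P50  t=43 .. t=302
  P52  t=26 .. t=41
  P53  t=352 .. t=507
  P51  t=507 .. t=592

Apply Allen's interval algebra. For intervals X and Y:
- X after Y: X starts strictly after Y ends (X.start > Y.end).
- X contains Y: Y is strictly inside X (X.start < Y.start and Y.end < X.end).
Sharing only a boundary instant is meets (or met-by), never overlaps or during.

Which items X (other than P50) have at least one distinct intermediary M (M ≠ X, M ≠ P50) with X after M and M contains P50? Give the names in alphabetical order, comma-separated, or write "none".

none

Target P50 = [t=43, t=302].
Intermediaries M with M contains P50: none.
Union: none.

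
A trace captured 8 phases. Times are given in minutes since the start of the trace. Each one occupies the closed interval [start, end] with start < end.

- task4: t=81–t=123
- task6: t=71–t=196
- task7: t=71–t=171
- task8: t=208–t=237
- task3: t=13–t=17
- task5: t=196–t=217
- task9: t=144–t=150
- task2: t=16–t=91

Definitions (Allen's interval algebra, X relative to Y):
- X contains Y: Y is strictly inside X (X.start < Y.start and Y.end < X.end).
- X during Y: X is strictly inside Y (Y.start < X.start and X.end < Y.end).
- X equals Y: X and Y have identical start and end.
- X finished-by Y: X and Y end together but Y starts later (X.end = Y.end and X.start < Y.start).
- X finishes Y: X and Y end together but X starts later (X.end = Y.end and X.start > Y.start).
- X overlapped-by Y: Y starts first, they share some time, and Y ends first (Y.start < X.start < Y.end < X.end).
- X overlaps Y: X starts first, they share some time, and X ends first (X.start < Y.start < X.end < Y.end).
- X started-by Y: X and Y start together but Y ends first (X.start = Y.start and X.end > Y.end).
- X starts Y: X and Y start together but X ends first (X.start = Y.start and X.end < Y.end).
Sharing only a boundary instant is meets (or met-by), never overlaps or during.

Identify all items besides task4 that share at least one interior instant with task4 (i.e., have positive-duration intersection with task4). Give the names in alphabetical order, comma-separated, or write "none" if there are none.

Target task4 = [t=81, t=123].
task2 [t=16, t=91] → overlaps → yes.
task3 [t=13, t=17] → before → no.
task5 [t=196, t=217] → after → no.
task6 [t=71, t=196] → contains → yes.
task7 [t=71, t=171] → contains → yes.
task8 [t=208, t=237] → after → no.
task9 [t=144, t=150] → after → no.
Result: task2, task6, task7.

task2, task6, task7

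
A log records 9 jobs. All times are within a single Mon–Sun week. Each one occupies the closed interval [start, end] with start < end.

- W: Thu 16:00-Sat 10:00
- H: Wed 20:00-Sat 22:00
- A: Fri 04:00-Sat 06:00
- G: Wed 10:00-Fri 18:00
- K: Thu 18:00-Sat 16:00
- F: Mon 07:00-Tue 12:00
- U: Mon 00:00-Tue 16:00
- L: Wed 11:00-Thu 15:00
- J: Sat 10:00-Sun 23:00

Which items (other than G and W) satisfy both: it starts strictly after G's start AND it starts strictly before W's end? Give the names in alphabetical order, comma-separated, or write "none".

Conditions: its start is strictly after G's start (X.start > Wed 10:00) AND its start is strictly before W's end (X.start < Sat 10:00).
A: start Fri 04:00 > Wed 10:00? ✓; start Fri 04:00 < Sat 10:00? ✓ → yes.
F: start Mon 07:00 > Wed 10:00? ✗; start Mon 07:00 < Sat 10:00? ✓ → no.
H: start Wed 20:00 > Wed 10:00? ✓; start Wed 20:00 < Sat 10:00? ✓ → yes.
J: start Sat 10:00 > Wed 10:00? ✓; start Sat 10:00 < Sat 10:00? ✗ → no.
K: start Thu 18:00 > Wed 10:00? ✓; start Thu 18:00 < Sat 10:00? ✓ → yes.
L: start Wed 11:00 > Wed 10:00? ✓; start Wed 11:00 < Sat 10:00? ✓ → yes.
U: start Mon 00:00 > Wed 10:00? ✗; start Mon 00:00 < Sat 10:00? ✓ → no.
Result: A, H, K, L.

A, H, K, L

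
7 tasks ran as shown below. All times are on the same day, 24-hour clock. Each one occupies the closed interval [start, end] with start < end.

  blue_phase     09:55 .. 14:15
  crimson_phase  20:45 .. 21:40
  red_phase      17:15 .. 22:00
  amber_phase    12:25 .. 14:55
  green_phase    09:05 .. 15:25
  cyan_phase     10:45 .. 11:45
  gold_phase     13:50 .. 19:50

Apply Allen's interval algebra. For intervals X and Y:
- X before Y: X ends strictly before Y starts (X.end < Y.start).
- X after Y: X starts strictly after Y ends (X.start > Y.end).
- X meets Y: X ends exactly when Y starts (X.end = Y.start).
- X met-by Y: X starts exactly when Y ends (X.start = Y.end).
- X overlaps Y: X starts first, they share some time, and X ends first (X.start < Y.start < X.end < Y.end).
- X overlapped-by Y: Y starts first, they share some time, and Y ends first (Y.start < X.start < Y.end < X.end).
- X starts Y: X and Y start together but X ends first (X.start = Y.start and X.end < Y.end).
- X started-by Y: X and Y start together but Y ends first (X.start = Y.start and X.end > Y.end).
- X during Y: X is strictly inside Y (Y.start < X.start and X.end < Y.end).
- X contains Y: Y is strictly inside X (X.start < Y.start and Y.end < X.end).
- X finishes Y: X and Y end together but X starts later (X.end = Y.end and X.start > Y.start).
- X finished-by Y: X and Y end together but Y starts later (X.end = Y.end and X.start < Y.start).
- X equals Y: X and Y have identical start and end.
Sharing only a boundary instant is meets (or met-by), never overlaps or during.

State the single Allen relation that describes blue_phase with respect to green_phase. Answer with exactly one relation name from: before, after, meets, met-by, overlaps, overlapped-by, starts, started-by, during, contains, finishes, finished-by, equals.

blue_phase = [09:55, 14:15]; green_phase = [09:05, 15:25].
Compare endpoints: blue_phase.start > green_phase.start, blue_phase.start < green_phase.end, blue_phase.end > green_phase.start, blue_phase.end < green_phase.end.
That pattern is 'during'.

during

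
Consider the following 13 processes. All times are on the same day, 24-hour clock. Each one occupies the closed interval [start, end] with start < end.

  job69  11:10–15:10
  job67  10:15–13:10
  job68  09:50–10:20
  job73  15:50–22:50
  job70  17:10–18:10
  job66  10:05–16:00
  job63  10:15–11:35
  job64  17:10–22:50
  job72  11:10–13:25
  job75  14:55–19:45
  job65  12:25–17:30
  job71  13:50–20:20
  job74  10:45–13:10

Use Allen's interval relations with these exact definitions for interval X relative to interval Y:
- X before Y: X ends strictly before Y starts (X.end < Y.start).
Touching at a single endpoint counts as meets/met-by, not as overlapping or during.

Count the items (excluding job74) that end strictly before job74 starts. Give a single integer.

Target job74 = [10:45, 13:10].
job63 [10:15, 11:35] → overlaps → no.
job64 [17:10, 22:50] → after → no.
job65 [12:25, 17:30] → overlapped-by → no.
job66 [10:05, 16:00] → contains → no.
job67 [10:15, 13:10] → finished-by → no.
job68 [09:50, 10:20] → before → counts.
job69 [11:10, 15:10] → overlapped-by → no.
job70 [17:10, 18:10] → after → no.
job71 [13:50, 20:20] → after → no.
job72 [11:10, 13:25] → overlapped-by → no.
job73 [15:50, 22:50] → after → no.
job75 [14:55, 19:45] → after → no.
Total: 1.

1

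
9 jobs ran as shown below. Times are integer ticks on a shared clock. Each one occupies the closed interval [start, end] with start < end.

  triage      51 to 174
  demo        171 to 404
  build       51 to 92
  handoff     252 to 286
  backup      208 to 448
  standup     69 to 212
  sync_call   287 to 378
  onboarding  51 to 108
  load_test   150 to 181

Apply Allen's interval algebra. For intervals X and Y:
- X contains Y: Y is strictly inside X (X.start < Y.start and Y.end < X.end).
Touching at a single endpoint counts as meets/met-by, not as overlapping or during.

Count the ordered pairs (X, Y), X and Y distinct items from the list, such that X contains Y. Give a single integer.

5

Checking all 72 ordered pairs for relation 'contains'; matching pairs in alphabetical order:
(backup, handoff): backup contains handoff ✓
(backup, sync_call): backup contains sync_call ✓
(demo, handoff): demo contains handoff ✓
(demo, sync_call): demo contains sync_call ✓
(standup, load_test): standup contains load_test ✓
Count: 5.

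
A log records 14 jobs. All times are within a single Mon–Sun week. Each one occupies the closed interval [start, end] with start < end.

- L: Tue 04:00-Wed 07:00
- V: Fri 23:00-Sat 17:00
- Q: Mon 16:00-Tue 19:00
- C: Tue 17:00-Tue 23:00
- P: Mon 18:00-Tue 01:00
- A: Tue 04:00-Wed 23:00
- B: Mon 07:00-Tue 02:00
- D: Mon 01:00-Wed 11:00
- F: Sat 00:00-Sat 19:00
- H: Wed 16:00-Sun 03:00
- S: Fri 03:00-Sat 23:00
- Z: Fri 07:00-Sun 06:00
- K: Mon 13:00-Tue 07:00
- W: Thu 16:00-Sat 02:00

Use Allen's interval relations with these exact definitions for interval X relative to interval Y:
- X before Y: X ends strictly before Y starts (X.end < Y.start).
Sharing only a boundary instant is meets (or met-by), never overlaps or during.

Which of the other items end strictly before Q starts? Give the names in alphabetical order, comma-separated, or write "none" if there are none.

Target Q = [Mon 16:00, Tue 19:00].
A [Tue 04:00, Wed 23:00] → overlapped-by → no.
B [Mon 07:00, Tue 02:00] → overlaps → no.
C [Tue 17:00, Tue 23:00] → overlapped-by → no.
D [Mon 01:00, Wed 11:00] → contains → no.
F [Sat 00:00, Sat 19:00] → after → no.
H [Wed 16:00, Sun 03:00] → after → no.
K [Mon 13:00, Tue 07:00] → overlaps → no.
L [Tue 04:00, Wed 07:00] → overlapped-by → no.
P [Mon 18:00, Tue 01:00] → during → no.
S [Fri 03:00, Sat 23:00] → after → no.
V [Fri 23:00, Sat 17:00] → after → no.
W [Thu 16:00, Sat 02:00] → after → no.
Z [Fri 07:00, Sun 06:00] → after → no.
Result: none.

none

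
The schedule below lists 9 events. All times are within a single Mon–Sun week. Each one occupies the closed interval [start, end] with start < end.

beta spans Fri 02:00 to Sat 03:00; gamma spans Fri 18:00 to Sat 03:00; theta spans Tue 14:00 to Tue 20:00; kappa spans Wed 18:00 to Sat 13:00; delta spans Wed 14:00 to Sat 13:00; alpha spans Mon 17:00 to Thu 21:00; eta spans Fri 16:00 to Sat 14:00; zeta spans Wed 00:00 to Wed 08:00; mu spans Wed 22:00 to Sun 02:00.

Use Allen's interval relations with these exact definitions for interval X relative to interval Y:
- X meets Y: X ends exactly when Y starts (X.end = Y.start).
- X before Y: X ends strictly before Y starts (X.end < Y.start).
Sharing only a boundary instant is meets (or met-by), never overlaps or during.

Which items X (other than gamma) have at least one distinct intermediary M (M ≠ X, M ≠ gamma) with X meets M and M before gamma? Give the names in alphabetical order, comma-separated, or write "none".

Target gamma = [Fri 18:00, Sat 03:00].
Intermediaries M with M before gamma: alpha, theta, zeta.
Via alpha — items with X meets alpha: none.
Via theta — items with X meets theta: none.
Via zeta — items with X meets zeta: none.
Union: none.

none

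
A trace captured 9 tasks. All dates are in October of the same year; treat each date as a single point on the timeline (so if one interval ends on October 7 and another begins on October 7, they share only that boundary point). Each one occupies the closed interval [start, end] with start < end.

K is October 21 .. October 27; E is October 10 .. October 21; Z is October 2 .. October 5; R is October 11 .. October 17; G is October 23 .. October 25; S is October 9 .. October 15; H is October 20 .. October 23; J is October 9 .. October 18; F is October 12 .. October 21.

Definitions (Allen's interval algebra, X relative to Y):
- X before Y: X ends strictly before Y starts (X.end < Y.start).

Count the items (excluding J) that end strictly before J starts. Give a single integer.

1

Target J = [October 9, October 18].
E [October 10, October 21] → overlapped-by → no.
F [October 12, October 21] → overlapped-by → no.
G [October 23, October 25] → after → no.
H [October 20, October 23] → after → no.
K [October 21, October 27] → after → no.
R [October 11, October 17] → during → no.
S [October 9, October 15] → starts → no.
Z [October 2, October 5] → before → counts.
Total: 1.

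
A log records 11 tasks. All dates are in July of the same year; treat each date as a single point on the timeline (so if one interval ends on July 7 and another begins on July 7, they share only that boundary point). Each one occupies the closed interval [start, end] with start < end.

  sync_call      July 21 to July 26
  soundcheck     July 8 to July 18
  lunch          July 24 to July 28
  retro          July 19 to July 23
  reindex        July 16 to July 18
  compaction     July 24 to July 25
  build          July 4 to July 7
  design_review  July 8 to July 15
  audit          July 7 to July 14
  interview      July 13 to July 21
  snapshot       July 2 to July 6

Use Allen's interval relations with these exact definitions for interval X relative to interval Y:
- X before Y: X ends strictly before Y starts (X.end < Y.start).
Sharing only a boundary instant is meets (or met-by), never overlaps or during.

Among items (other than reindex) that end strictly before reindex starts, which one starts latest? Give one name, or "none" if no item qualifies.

design_review

Target reindex = [July 16, July 18].
audit [July 7, July 14] → before → candidate.
build [July 4, July 7] → before → candidate.
compaction [July 24, July 25] → after → excluded.
design_review [July 8, July 15] → before → candidate.
interview [July 13, July 21] → contains → excluded.
lunch [July 24, July 28] → after → excluded.
retro [July 19, July 23] → after → excluded.
snapshot [July 2, July 6] → before → candidate.
soundcheck [July 8, July 18] → finished-by → excluded.
sync_call [July 21, July 26] → after → excluded.
Among candidates, latest start is July 8 → design_review.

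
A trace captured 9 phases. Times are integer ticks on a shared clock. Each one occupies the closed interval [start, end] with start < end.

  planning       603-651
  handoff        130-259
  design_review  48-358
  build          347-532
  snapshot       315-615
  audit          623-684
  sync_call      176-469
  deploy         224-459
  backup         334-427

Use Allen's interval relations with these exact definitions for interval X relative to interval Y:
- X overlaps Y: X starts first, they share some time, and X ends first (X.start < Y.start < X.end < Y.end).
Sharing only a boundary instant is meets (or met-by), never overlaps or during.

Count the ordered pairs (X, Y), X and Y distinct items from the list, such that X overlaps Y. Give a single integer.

14

Checking all 72 ordered pairs for relation 'overlaps'; matching pairs in alphabetical order:
(backup, build): backup overlaps build ✓
(deploy, build): deploy overlaps build ✓
(deploy, snapshot): deploy overlaps snapshot ✓
(design_review, backup): design_review overlaps backup ✓
(design_review, build): design_review overlaps build ✓
(design_review, deploy): design_review overlaps deploy ✓
(design_review, snapshot): design_review overlaps snapshot ✓
(design_review, sync_call): design_review overlaps sync_call ✓
(handoff, deploy): handoff overlaps deploy ✓
(handoff, sync_call): handoff overlaps sync_call ✓
(planning, audit): planning overlaps audit ✓
(snapshot, planning): snapshot overlaps planning ✓
(sync_call, build): sync_call overlaps build ✓
(sync_call, snapshot): sync_call overlaps snapshot ✓
Count: 14.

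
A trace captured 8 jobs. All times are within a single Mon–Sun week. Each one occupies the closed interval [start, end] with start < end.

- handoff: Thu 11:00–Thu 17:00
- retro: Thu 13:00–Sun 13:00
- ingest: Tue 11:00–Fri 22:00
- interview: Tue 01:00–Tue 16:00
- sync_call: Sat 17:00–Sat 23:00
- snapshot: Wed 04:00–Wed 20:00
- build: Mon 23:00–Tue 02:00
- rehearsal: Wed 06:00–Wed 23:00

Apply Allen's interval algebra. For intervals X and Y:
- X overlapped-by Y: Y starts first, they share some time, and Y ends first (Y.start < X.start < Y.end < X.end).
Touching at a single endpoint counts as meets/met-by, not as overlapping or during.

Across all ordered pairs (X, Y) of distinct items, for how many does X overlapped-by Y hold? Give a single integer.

Checking all 56 ordered pairs for relation 'overlapped-by'; matching pairs in alphabetical order:
(ingest, interview): ingest overlapped-by interview ✓
(interview, build): interview overlapped-by build ✓
(rehearsal, snapshot): rehearsal overlapped-by snapshot ✓
(retro, handoff): retro overlapped-by handoff ✓
(retro, ingest): retro overlapped-by ingest ✓
Count: 5.

5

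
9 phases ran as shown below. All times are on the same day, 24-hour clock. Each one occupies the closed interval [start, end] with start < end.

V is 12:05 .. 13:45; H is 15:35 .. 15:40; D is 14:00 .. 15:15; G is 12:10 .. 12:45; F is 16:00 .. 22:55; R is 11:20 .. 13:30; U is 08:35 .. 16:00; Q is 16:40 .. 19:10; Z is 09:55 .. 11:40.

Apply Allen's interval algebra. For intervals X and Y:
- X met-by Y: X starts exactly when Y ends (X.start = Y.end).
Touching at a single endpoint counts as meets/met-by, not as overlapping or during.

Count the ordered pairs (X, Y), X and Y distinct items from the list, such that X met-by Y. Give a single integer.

Checking all 72 ordered pairs for relation 'met-by'; matching pairs in alphabetical order:
(F, U): F met-by U ✓
Count: 1.

1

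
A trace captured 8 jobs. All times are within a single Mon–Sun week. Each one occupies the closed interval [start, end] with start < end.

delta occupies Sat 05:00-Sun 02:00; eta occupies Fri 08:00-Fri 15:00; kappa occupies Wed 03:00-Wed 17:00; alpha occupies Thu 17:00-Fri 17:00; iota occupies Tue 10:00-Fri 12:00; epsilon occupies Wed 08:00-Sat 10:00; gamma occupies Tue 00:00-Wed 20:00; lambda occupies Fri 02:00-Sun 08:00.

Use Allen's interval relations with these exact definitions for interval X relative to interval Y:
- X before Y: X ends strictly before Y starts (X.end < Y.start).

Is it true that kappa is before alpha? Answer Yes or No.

kappa = [Wed 03:00, Wed 17:00], alpha = [Thu 17:00, Fri 17:00].
Actual relation of kappa to alpha: before.
Asked whether 'before' holds → Yes.

Yes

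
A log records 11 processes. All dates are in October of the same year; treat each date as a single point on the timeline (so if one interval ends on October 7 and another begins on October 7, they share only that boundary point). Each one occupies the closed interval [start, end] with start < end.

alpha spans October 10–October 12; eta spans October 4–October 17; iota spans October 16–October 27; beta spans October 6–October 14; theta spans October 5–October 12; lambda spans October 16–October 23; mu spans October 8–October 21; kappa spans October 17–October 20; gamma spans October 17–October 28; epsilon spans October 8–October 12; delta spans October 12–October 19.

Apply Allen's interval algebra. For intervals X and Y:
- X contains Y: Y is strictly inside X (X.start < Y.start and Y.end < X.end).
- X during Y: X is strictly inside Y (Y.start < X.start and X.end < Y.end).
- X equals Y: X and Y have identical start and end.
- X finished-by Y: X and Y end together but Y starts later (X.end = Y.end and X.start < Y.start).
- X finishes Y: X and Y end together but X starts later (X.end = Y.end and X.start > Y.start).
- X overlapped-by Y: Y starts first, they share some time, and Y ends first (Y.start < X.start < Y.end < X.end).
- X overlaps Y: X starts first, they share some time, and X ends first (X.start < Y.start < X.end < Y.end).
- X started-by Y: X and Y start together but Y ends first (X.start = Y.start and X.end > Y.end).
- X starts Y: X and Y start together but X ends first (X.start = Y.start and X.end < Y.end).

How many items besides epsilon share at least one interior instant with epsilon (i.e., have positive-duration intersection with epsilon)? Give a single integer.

5

Target epsilon = [October 8, October 12].
alpha [October 10, October 12] → finishes → counts.
beta [October 6, October 14] → contains → counts.
delta [October 12, October 19] → met-by → no.
eta [October 4, October 17] → contains → counts.
gamma [October 17, October 28] → after → no.
iota [October 16, October 27] → after → no.
kappa [October 17, October 20] → after → no.
lambda [October 16, October 23] → after → no.
mu [October 8, October 21] → started-by → counts.
theta [October 5, October 12] → finished-by → counts.
Total: 5.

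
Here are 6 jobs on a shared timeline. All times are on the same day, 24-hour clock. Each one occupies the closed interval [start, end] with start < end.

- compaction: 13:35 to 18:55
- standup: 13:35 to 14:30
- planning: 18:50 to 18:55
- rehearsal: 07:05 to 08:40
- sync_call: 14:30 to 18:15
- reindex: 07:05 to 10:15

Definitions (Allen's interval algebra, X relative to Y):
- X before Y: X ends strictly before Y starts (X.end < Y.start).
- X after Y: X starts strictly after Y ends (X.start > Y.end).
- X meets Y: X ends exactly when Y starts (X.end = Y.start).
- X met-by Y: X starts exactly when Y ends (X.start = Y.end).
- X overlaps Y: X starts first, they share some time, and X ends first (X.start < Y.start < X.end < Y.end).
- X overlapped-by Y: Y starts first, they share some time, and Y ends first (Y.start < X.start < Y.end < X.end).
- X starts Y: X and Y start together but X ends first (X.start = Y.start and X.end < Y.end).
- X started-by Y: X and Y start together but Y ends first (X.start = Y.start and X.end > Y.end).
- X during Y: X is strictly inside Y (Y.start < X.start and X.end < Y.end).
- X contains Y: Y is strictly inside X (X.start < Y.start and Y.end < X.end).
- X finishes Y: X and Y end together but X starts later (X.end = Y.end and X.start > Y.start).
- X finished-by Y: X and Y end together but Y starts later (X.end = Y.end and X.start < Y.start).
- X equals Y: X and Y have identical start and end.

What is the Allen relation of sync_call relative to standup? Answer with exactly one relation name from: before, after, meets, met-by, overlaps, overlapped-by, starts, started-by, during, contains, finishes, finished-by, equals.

met-by

sync_call = [14:30, 18:15]; standup = [13:35, 14:30].
Compare endpoints: sync_call.start > standup.start, sync_call.start = standup.end, sync_call.end > standup.start, sync_call.end > standup.end.
That pattern is 'met-by'.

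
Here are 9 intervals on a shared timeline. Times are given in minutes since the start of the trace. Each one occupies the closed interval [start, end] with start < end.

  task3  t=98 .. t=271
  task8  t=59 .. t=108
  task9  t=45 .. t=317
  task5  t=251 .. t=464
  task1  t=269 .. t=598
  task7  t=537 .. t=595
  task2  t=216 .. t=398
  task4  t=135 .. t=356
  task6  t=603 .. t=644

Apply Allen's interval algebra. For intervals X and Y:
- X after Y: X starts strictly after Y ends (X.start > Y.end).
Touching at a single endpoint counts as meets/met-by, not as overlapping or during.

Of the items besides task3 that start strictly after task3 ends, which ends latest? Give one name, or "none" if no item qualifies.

task6

Target task3 = [t=98, t=271].
task1 [t=269, t=598] → overlapped-by → excluded.
task2 [t=216, t=398] → overlapped-by → excluded.
task4 [t=135, t=356] → overlapped-by → excluded.
task5 [t=251, t=464] → overlapped-by → excluded.
task6 [t=603, t=644] → after → candidate.
task7 [t=537, t=595] → after → candidate.
task8 [t=59, t=108] → overlaps → excluded.
task9 [t=45, t=317] → contains → excluded.
Among candidates, latest end is t=644 → task6.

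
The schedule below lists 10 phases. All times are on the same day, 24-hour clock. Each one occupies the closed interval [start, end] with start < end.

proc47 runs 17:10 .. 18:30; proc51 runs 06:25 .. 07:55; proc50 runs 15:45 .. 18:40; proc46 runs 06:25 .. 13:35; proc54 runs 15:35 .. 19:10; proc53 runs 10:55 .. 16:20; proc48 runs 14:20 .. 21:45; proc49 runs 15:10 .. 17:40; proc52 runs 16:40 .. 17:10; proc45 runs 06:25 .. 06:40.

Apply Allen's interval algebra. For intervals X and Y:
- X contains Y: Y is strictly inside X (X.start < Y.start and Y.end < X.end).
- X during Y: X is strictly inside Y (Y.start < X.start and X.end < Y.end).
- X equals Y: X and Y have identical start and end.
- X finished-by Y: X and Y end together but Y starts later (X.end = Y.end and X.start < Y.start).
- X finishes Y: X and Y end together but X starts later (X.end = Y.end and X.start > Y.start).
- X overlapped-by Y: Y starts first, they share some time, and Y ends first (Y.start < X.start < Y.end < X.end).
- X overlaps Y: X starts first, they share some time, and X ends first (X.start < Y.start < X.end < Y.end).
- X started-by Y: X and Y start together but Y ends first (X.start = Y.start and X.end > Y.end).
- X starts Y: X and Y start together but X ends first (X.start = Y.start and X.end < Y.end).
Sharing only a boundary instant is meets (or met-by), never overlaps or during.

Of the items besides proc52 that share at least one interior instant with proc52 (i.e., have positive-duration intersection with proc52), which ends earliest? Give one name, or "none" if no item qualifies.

proc49

Target proc52 = [16:40, 17:10].
proc45 [06:25, 06:40] → before → excluded.
proc46 [06:25, 13:35] → before → excluded.
proc47 [17:10, 18:30] → met-by → excluded.
proc48 [14:20, 21:45] → contains → candidate.
proc49 [15:10, 17:40] → contains → candidate.
proc50 [15:45, 18:40] → contains → candidate.
proc51 [06:25, 07:55] → before → excluded.
proc53 [10:55, 16:20] → before → excluded.
proc54 [15:35, 19:10] → contains → candidate.
Among candidates, earliest end is 17:40 → proc49.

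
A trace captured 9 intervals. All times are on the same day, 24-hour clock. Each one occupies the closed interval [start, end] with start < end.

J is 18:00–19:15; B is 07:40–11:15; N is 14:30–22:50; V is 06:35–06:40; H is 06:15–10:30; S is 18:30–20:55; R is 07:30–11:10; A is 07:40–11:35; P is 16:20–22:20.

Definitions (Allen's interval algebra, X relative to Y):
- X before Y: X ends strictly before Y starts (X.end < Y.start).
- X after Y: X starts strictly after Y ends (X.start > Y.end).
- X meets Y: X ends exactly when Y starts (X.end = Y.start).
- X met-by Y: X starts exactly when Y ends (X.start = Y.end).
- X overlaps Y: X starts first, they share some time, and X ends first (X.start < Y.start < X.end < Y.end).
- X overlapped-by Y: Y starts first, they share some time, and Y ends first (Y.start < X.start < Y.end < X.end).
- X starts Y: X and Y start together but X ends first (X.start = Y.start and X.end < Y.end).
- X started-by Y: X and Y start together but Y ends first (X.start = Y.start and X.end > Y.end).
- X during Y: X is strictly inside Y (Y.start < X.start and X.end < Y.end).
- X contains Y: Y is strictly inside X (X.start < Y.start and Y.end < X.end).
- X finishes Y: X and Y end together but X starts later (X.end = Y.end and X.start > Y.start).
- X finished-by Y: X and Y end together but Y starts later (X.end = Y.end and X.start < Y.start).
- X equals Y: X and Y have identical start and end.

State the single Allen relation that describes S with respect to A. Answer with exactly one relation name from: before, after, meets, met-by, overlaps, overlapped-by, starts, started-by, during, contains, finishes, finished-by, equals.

after

S = [18:30, 20:55]; A = [07:40, 11:35].
Compare endpoints: S.start > A.start, S.start > A.end, S.end > A.start, S.end > A.end.
That pattern is 'after'.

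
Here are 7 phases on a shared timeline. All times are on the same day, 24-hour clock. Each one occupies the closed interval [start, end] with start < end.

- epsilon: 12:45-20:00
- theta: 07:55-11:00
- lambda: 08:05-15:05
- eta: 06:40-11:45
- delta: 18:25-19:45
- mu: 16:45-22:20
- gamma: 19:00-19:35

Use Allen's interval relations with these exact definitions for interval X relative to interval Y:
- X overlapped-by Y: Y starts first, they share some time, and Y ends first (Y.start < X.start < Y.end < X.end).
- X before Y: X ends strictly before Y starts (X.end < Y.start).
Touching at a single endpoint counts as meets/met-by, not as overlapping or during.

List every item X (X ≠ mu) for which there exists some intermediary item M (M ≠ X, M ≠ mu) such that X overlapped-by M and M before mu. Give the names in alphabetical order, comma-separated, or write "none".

Target mu = [16:45, 22:20].
Intermediaries M with M before mu: eta, lambda, theta.
Via eta — items with X overlapped-by eta: lambda.
Via lambda — items with X overlapped-by lambda: epsilon.
Via theta — items with X overlapped-by theta: lambda.
Union: epsilon, lambda.

epsilon, lambda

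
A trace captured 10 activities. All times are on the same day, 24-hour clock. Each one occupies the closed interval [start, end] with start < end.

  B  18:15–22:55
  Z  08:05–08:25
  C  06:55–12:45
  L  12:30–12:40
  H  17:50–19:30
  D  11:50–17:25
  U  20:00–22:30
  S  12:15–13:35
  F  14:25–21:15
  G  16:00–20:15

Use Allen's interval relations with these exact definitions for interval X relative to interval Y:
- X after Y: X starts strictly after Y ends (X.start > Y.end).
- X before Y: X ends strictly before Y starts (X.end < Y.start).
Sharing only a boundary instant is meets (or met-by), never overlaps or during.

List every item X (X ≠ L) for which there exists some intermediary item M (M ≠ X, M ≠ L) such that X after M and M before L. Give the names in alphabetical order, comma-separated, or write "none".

B, D, F, G, H, S, U

Target L = [12:30, 12:40].
Intermediaries M with M before L: Z.
Via Z — items with X after Z: B, D, F, G, H, S, U.
Union: B, D, F, G, H, S, U.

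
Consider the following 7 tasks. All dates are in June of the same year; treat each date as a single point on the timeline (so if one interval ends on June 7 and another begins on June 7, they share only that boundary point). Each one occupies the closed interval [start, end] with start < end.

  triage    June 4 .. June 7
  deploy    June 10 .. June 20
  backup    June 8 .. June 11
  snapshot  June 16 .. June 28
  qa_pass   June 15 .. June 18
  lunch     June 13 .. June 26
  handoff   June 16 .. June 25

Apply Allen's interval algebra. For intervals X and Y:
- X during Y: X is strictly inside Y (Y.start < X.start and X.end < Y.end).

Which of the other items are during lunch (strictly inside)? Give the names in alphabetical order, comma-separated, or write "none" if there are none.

Target lunch = [June 13, June 26].
backup [June 8, June 11] → before → no.
deploy [June 10, June 20] → overlaps → no.
handoff [June 16, June 25] → during → yes.
qa_pass [June 15, June 18] → during → yes.
snapshot [June 16, June 28] → overlapped-by → no.
triage [June 4, June 7] → before → no.
Result: handoff, qa_pass.

handoff, qa_pass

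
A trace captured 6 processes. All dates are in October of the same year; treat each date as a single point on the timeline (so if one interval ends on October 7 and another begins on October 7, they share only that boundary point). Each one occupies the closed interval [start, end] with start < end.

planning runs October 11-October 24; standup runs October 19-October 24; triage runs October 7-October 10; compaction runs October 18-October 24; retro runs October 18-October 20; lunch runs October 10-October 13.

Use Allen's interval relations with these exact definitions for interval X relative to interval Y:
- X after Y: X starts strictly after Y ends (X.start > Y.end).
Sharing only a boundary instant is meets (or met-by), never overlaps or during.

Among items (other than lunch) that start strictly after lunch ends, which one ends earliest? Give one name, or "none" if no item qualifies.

Target lunch = [October 10, October 13].
compaction [October 18, October 24] → after → candidate.
planning [October 11, October 24] → overlapped-by → excluded.
retro [October 18, October 20] → after → candidate.
standup [October 19, October 24] → after → candidate.
triage [October 7, October 10] → meets → excluded.
Among candidates, earliest end is October 20 → retro.

retro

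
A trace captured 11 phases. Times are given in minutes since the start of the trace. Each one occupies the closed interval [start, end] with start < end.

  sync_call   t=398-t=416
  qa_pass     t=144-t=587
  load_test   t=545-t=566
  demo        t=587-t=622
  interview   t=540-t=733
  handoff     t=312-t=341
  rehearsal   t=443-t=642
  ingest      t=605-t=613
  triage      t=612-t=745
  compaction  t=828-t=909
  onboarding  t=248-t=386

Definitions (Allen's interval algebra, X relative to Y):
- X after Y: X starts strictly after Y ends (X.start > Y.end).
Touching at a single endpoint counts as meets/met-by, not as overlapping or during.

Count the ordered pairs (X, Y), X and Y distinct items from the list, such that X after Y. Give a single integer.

Checking all 110 ordered pairs for relation 'after'; matching pairs in alphabetical order:
(compaction, demo): compaction after demo ✓
(compaction, handoff): compaction after handoff ✓
(compaction, ingest): compaction after ingest ✓
(compaction, interview): compaction after interview ✓
(compaction, load_test): compaction after load_test ✓
(compaction, onboarding): compaction after onboarding ✓
(compaction, qa_pass): compaction after qa_pass ✓
(compaction, rehearsal): compaction after rehearsal ✓
(compaction, sync_call): compaction after sync_call ✓
(compaction, triage): compaction after triage ✓
(demo, handoff): demo after handoff ✓
(demo, load_test): demo after load_test ✓
(demo, onboarding): demo after onboarding ✓
(demo, sync_call): demo after sync_call ✓
(ingest, handoff): ingest after handoff ✓
(ingest, load_test): ingest after load_test ✓
(ingest, onboarding): ingest after onboarding ✓
(ingest, qa_pass): ingest after qa_pass ✓
(ingest, sync_call): ingest after sync_call ✓
(interview, handoff): interview after handoff ✓
(interview, onboarding): interview after onboarding ✓
(interview, sync_call): interview after sync_call ✓
(load_test, handoff): load_test after handoff ✓
(load_test, onboarding): load_test after onboarding ✓
... plus 11 further pairs not listed.
Count: 35.

35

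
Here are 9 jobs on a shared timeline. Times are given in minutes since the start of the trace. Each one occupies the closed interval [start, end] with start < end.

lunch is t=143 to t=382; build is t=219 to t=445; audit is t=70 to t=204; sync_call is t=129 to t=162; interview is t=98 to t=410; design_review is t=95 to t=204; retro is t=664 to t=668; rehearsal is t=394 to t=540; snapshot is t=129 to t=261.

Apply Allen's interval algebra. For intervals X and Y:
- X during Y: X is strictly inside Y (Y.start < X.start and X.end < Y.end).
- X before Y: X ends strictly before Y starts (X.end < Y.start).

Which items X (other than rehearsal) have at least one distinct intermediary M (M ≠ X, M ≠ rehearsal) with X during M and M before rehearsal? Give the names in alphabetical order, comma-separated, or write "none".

Target rehearsal = [t=394, t=540].
Intermediaries M with M before rehearsal: audit, design_review, lunch, snapshot, sync_call.
Via audit — items with X during audit: sync_call.
Via design_review — items with X during design_review: sync_call.
Via lunch — items with X during lunch: none.
Via snapshot — items with X during snapshot: none.
Via sync_call — items with X during sync_call: none.
Union: sync_call.

sync_call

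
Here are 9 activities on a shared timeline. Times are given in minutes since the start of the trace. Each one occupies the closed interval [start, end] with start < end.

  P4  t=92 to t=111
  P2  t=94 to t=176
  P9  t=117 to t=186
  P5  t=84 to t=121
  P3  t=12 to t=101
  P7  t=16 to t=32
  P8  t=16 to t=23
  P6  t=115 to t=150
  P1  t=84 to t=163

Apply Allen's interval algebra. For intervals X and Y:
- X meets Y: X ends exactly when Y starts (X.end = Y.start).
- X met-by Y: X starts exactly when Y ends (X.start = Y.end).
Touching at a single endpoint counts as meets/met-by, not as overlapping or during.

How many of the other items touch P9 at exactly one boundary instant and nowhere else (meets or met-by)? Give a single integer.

0

Target P9 = [t=117, t=186].
P1 [t=84, t=163] → overlaps → no.
P2 [t=94, t=176] → overlaps → no.
P3 [t=12, t=101] → before → no.
P4 [t=92, t=111] → before → no.
P5 [t=84, t=121] → overlaps → no.
P6 [t=115, t=150] → overlaps → no.
P7 [t=16, t=32] → before → no.
P8 [t=16, t=23] → before → no.
Total: 0.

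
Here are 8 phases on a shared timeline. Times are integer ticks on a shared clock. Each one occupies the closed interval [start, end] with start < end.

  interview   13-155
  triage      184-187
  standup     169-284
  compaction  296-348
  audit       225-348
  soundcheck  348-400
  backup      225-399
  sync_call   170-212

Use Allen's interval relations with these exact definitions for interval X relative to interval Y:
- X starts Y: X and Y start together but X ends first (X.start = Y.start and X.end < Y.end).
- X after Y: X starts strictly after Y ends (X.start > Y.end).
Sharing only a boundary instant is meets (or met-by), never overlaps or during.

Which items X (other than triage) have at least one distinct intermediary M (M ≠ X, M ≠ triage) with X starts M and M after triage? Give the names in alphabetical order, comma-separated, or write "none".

audit

Target triage = [184, 187].
Intermediaries M with M after triage: audit, backup, compaction, soundcheck.
Via audit — items with X starts audit: none.
Via backup — items with X starts backup: audit.
Via compaction — items with X starts compaction: none.
Via soundcheck — items with X starts soundcheck: none.
Union: audit.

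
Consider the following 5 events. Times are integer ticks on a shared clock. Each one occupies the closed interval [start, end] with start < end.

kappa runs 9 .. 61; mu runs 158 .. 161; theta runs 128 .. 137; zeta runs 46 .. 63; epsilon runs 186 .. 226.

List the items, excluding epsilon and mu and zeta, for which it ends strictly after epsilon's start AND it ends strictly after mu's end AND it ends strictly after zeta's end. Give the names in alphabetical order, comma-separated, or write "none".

none

Conditions: its end is strictly after epsilon's start (X.end > 186) AND its end is strictly after mu's end (X.end > 161) AND its end is strictly after zeta's end (X.end > 63).
kappa: end 61 > 186? ✗; end 61 > 161? ✗; end 61 > 63? ✗ → no.
theta: end 137 > 186? ✗; end 137 > 161? ✗; end 137 > 63? ✓ → no.
Result: none.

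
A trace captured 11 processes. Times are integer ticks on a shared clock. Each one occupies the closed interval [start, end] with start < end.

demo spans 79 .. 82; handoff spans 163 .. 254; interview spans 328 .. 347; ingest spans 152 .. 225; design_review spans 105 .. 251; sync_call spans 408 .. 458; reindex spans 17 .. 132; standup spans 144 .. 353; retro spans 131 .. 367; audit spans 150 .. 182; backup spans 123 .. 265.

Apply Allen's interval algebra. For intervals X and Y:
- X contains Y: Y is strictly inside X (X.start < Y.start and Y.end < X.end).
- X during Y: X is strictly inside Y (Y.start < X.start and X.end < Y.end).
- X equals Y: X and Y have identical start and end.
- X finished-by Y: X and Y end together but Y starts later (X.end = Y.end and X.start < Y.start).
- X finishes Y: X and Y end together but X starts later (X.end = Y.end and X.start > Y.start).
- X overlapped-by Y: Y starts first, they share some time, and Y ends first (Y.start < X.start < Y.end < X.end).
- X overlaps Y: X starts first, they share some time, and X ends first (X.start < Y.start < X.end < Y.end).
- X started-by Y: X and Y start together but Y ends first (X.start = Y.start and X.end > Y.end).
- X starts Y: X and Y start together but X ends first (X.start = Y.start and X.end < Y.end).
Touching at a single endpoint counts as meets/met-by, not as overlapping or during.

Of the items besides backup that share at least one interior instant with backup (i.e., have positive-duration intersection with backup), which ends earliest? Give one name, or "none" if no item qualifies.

Target backup = [123, 265].
audit [150, 182] → during → candidate.
demo [79, 82] → before → excluded.
design_review [105, 251] → overlaps → candidate.
handoff [163, 254] → during → candidate.
ingest [152, 225] → during → candidate.
interview [328, 347] → after → excluded.
reindex [17, 132] → overlaps → candidate.
retro [131, 367] → overlapped-by → candidate.
standup [144, 353] → overlapped-by → candidate.
sync_call [408, 458] → after → excluded.
Among candidates, earliest end is 132 → reindex.

reindex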